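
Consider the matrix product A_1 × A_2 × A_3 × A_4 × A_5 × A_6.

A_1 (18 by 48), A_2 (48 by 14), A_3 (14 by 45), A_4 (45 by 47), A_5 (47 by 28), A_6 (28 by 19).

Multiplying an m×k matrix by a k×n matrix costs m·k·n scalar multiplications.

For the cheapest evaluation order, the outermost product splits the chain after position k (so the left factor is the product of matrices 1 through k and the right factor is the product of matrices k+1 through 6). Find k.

2

Adjacent pairs: A_1A_2 = 18·48·14 = 12096; A_2A_3 = 48·14·45 = 30240; A_3A_4 = 14·45·47 = 29610; A_4A_5 = 45·47·28 = 59220; A_5A_6 = 47·28·19 = 25004.
Length 3: A_1..A_3: k=1: 0+30240+18·48·45=69120; k=2: 12096+0+18·14·45=23436 → min 23436 | A_2..A_4: k=2: 0+29610+48·14·47=61194; k=3: 30240+0+48·45·47=131760 → min 61194 | A_3..A_5: k=3: 0+59220+14·45·28=76860; k=4: 29610+0+14·47·28=48034 → min 48034 | A_4..A_6: k=4: 0+25004+45·47·19=65189; k=5: 59220+0+45·28·19=83160 → min 65189.
Length 4: A_1..A_4: k=1: 0+61194+18·48·47=101802; k=2: 12096+29610+18·14·47=53550; k=3: 23436+0+18·45·47=61506 → min 53550 | A_2..A_5: k=2: 0+48034+48·14·28=66850; k=3: 30240+59220+48·45·28=149940; k=4: 61194+0+48·47·28=124362 → min 66850 | A_3..A_6: k=3: 0+65189+14·45·19=77159; k=4: 29610+25004+14·47·19=67116; k=5: 48034+0+14·28·19=55482 → min 55482.
Length 5: A_1..A_5: k=1: 0+66850+18·48·28=91042; k=2: 12096+48034+18·14·28=67186; k=3: 23436+59220+18·45·28=105336; k=4: 53550+0+18·47·28=77238 → min 67186 | A_2..A_6: k=2: 0+55482+48·14·19=68250; k=3: 30240+65189+48·45·19=136469; k=4: 61194+25004+48·47·19=129062; k=5: 66850+0+48·28·19=92386 → min 68250.
Top-level splits: k=1: (A_1..A_1)·(A_2..A_6) → 0+68250+18·48·19 = 84666; k=2: (A_1..A_2)·(A_3..A_6) → 12096+55482+18·14·19 = 72366; k=3: (A_1..A_3)·(A_4..A_6) → 23436+65189+18·45·19 = 104015; k=4: (A_1..A_4)·(A_5..A_6) → 53550+25004+18·47·19 = 94628; k=5: (A_1..A_5)·(A_6..A_6) → 67186+0+18·28·19 = 76762.
Best split is after A_2, i.e. k = 2.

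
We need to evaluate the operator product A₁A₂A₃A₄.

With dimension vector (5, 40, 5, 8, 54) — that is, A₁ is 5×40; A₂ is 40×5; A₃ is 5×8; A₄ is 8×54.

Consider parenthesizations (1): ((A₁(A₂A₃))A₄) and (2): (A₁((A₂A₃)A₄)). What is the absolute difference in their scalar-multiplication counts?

Order (1) = ((A₁(A₂A₃))A₄): (A₂A₃): 40×5 by 5×8 → 40×8, cost 40·5·8 = 1600; (A₁(A₂A₃)): 5×40 by 40×8 → 5×8, cost 5·40·8 = 1600; cumulative 3200; ((A₁(A₂A₃))A₄): 5×8 by 8×54 → 5×54, cost 5·8·54 = 2160; cumulative 5360. Total 5360.
Order (2) = (A₁((A₂A₃)A₄)): (A₂A₃): 40×5 by 5×8 → 40×8, cost 40·5·8 = 1600; ((A₂A₃)A₄): 40×8 by 8×54 → 40×54, cost 40·8·54 = 17280; cumulative 18880; (A₁((A₂A₃)A₄)): 5×40 by 40×54 → 5×54, cost 5·40·54 = 10800; cumulative 29680. Total 29680.
Difference: |5360 − 29680| = 24320.

24320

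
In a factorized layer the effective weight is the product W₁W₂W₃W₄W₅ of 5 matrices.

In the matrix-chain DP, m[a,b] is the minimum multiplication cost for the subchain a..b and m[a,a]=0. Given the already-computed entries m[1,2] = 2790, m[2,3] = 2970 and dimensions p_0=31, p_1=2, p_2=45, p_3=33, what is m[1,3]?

m[1,3] = min over k∈[1,2] of m[1,k]+m[k+1,3]+p_{0}·p_k·p_{3}.
k=1: 0 + 2970 + 31·2·33 = 5016; k=2: 2790 + 0 + 31·45·33 = 48825.
Minimum: 5016 at k=1.

5016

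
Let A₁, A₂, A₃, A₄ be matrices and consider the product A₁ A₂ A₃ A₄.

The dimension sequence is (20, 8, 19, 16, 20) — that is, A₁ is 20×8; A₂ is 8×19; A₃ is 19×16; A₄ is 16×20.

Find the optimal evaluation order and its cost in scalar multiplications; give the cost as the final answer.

Adjacent pairs: A₁A₂ = 20·8·19 = 3040; A₂A₃ = 8·19·16 = 2432; A₃A₄ = 19·16·20 = 6080.
Length 3: A₁..A₃: k=1: 0+2432+20·8·16=4992; k=2: 3040+0+20·19·16=9120 → min 4992 | A₂..A₄: k=2: 0+6080+8·19·20=9120; k=3: 2432+0+8·16·20=4992 → min 4992.
Length 4: A₁..A₄: k=1: 0+4992+20·8·20=8192; k=2: 3040+6080+20·19·20=16720; k=3: 4992+0+20·16·20=11392 → min 8192.
Optimal parenthesization: (A₁ ((A₂ A₃) A₄)) with cost 8192.

8192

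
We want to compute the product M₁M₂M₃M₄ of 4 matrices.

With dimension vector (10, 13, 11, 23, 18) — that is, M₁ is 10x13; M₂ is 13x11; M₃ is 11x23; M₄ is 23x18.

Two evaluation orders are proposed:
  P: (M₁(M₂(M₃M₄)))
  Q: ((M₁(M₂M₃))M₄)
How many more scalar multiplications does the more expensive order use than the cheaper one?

Order P = (M₁(M₂(M₃M₄))): (M₃M₄): 11×23 by 23×18 → 11×18, cost 11·23·18 = 4554; (M₂(M₃M₄)): 13×11 by 11×18 → 13×18, cost 13·11·18 = 2574; cumulative 7128; (M₁(M₂(M₃M₄))): 10×13 by 13×18 → 10×18, cost 10·13·18 = 2340; cumulative 9468. Total 9468.
Order Q = ((M₁(M₂M₃))M₄): (M₂M₃): 13×11 by 11×23 → 13×23, cost 13·11·23 = 3289; (M₁(M₂M₃)): 10×13 by 13×23 → 10×23, cost 10·13·23 = 2990; cumulative 6279; ((M₁(M₂M₃))M₄): 10×23 by 23×18 → 10×18, cost 10·23·18 = 4140; cumulative 10419. Total 10419.
Difference: |9468 − 10419| = 951.

951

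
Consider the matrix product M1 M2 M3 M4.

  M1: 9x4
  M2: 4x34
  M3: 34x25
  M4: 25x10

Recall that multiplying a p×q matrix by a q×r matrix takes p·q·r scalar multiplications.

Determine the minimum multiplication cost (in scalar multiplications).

Adjacent pairs: M1M2 = 9·4·34 = 1224; M2M3 = 4·34·25 = 3400; M3M4 = 34·25·10 = 8500.
Length 3: M1..M3: k=1: 0+3400+9·4·25=4300; k=2: 1224+0+9·34·25=8874 → min 4300 | M2..M4: k=2: 0+8500+4·34·10=9860; k=3: 3400+0+4·25·10=4400 → min 4400.
Length 4: M1..M4: k=1: 0+4400+9·4·10=4760; k=2: 1224+8500+9·34·10=12784; k=3: 4300+0+9·25·10=6550 → min 4760.
Optimal order: (M1 ((M2 M3) M4)) with cost 4760.

4760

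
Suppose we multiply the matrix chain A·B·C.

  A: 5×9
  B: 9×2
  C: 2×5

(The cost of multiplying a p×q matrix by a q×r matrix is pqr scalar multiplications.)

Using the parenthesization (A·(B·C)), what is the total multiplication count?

315

(B·C): 9×2 by 2×5 → 9×5, cost 9·2·5 = 90
(A·(B·C)): 5×9 by 9×5 → 5×5, cost 5·9·5 = 225; cumulative 315
Total: 315 scalar multiplications.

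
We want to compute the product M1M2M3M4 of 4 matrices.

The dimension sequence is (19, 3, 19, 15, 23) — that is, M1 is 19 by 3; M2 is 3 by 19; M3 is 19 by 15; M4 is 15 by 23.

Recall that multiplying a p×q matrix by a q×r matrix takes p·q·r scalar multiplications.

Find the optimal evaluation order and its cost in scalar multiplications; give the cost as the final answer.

Adjacent pairs: M1M2 = 19·3·19 = 1083; M2M3 = 3·19·15 = 855; M3M4 = 19·15·23 = 6555.
Length 3: M1..M3: k=1: 0+855+19·3·15=1710; k=2: 1083+0+19·19·15=6498 → min 1710 | M2..M4: k=2: 0+6555+3·19·23=7866; k=3: 855+0+3·15·23=1890 → min 1890.
Length 4: M1..M4: k=1: 0+1890+19·3·23=3201; k=2: 1083+6555+19·19·23=15941; k=3: 1710+0+19·15·23=8265 → min 3201.
Optimal parenthesization: (M1((M2M3)M4)) with cost 3201.

3201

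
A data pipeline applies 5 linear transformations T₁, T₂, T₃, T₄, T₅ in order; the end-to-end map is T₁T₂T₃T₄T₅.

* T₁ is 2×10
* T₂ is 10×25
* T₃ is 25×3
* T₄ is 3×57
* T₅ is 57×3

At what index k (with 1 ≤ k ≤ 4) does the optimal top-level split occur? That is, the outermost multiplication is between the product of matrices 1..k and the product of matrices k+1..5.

Adjacent pairs: T₁T₂ = 2·10·25 = 500; T₂T₃ = 10·25·3 = 750; T₃T₄ = 25·3·57 = 4275; T₄T₅ = 3·57·3 = 513.
Length 3: T₁..T₃: k=1: 0+750+2·10·3=810; k=2: 500+0+2·25·3=650 → min 650 | T₂..T₄: k=2: 0+4275+10·25·57=18525; k=3: 750+0+10·3·57=2460 → min 2460 | T₃..T₅: k=3: 0+513+25·3·3=738; k=4: 4275+0+25·57·3=8550 → min 738.
Length 4: T₁..T₄: k=1: 0+2460+2·10·57=3600; k=2: 500+4275+2·25·57=7625; k=3: 650+0+2·3·57=992 → min 992 | T₂..T₅: k=2: 0+738+10·25·3=1488; k=3: 750+513+10·3·3=1353; k=4: 2460+0+10·57·3=4170 → min 1353.
Top-level splits: k=1: (T₁..T₁)·(T₂..T₅) → 0+1353+2·10·3 = 1413; k=2: (T₁..T₂)·(T₃..T₅) → 500+738+2·25·3 = 1388; k=3: (T₁..T₃)·(T₄..T₅) → 650+513+2·3·3 = 1181; k=4: (T₁..T₄)·(T₅..T₅) → 992+0+2·57·3 = 1334.
Best split is after T₃, i.e. k = 3.

3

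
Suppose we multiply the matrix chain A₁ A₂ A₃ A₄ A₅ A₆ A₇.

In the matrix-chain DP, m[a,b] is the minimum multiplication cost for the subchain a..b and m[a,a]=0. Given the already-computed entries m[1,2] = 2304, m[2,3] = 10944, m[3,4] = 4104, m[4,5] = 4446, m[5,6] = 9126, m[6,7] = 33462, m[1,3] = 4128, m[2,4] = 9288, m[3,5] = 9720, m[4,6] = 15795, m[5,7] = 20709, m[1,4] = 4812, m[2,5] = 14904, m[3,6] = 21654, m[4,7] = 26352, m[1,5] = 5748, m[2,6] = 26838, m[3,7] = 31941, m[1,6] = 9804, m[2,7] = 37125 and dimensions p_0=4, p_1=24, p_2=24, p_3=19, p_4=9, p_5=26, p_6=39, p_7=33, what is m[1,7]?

m[1,7] = min over k∈[1,6] of m[1,k]+m[k+1,7]+p_{0}·p_k·p_{7}.
k=1: 0 + 37125 + 4·24·33 = 40293; k=2: 2304 + 31941 + 4·24·33 = 37413; k=3: 4128 + 26352 + 4·19·33 = 32988; k=4: 4812 + 20709 + 4·9·33 = 26709; k=5: 5748 + 33462 + 4·26·33 = 42642; k=6: 9804 + 0 + 4·39·33 = 14952.
Minimum: 14952 at k=6.

14952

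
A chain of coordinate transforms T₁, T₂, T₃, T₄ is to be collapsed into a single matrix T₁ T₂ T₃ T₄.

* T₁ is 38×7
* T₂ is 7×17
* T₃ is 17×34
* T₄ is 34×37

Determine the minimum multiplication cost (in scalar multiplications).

Adjacent pairs: T₁T₂ = 38·7·17 = 4522; T₂T₃ = 7·17·34 = 4046; T₃T₄ = 17·34·37 = 21386.
Length 3: T₁..T₃: k=1: 0+4046+38·7·34=13090; k=2: 4522+0+38·17·34=26486 → min 13090 | T₂..T₄: k=2: 0+21386+7·17·37=25789; k=3: 4046+0+7·34·37=12852 → min 12852.
Length 4: T₁..T₄: k=1: 0+12852+38·7·37=22694; k=2: 4522+21386+38·17·37=49810; k=3: 13090+0+38·34·37=60894 → min 22694.
Optimal order: (T₁ ((T₂ T₃) T₄)) with cost 22694.

22694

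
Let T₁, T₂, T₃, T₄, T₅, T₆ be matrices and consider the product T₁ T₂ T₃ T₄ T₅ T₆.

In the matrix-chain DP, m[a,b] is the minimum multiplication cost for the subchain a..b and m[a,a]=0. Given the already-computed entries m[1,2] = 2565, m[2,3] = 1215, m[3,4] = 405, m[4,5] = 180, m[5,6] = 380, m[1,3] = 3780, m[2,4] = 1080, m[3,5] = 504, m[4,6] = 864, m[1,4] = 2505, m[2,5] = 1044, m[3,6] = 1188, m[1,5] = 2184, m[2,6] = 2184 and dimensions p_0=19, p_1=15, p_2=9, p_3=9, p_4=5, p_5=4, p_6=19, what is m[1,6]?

3628

m[1,6] = min over k∈[1,5] of m[1,k]+m[k+1,6]+p_{0}·p_k·p_{6}.
k=1: 0 + 2184 + 19·15·19 = 7599; k=2: 2565 + 1188 + 19·9·19 = 7002; k=3: 3780 + 864 + 19·9·19 = 7893; k=4: 2505 + 380 + 19·5·19 = 4690; k=5: 2184 + 0 + 19·4·19 = 3628.
Minimum: 3628 at k=5.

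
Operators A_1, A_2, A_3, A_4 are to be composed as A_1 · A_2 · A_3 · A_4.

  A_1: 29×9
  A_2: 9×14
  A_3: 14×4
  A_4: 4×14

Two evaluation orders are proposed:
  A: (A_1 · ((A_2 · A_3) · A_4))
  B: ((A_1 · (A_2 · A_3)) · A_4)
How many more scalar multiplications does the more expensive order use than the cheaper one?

Order A = (A_1 · ((A_2 · A_3) · A_4)): (A_2 · A_3): 9×14 by 14×4 → 9×4, cost 9·14·4 = 504; ((A_2 · A_3) · A_4): 9×4 by 4×14 → 9×14, cost 9·4·14 = 504; cumulative 1008; (A_1 · ((A_2 · A_3) · A_4)): 29×9 by 9×14 → 29×14, cost 29·9·14 = 3654; cumulative 4662. Total 4662.
Order B = ((A_1 · (A_2 · A_3)) · A_4): (A_2 · A_3): 9×14 by 14×4 → 9×4, cost 9·14·4 = 504; (A_1 · (A_2 · A_3)): 29×9 by 9×4 → 29×4, cost 29·9·4 = 1044; cumulative 1548; ((A_1 · (A_2 · A_3)) · A_4): 29×4 by 4×14 → 29×14, cost 29·4·14 = 1624; cumulative 3172. Total 3172.
Difference: |4662 − 3172| = 1490.

1490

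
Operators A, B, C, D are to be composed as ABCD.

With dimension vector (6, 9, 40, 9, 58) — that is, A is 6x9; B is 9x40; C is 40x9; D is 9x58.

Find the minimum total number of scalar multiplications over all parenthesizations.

Adjacent pairs: AB = 6·9·40 = 2160; BC = 9·40·9 = 3240; CD = 40·9·58 = 20880.
Length 3: A..C: k=1: 0+3240+6·9·9=3726; k=2: 2160+0+6·40·9=4320 → min 3726 | B..D: k=2: 0+20880+9·40·58=41760; k=3: 3240+0+9·9·58=7938 → min 7938.
Length 4: A..D: k=1: 0+7938+6·9·58=11070; k=2: 2160+20880+6·40·58=36960; k=3: 3726+0+6·9·58=6858 → min 6858.
Optimal order: ((A(BC))D) with cost 6858.

6858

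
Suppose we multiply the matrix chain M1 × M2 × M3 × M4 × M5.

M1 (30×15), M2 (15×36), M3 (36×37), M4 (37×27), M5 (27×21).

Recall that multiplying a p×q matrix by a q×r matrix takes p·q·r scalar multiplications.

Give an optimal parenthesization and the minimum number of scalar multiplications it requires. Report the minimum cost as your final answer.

Adjacent pairs: M1M2 = 30·15·36 = 16200; M2M3 = 15·36·37 = 19980; M3M4 = 36·37·27 = 35964; M4M5 = 37·27·21 = 20979.
Length 3: M1..M3: k=1: 0+19980+30·15·37=36630; k=2: 16200+0+30·36·37=56160 → min 36630 | M2..M4: k=2: 0+35964+15·36·27=50544; k=3: 19980+0+15·37·27=34965 → min 34965 | M3..M5: k=3: 0+20979+36·37·21=48951; k=4: 35964+0+36·27·21=56376 → min 48951.
Length 4: M1..M4: k=1: 0+34965+30·15·27=47115; k=2: 16200+35964+30·36·27=81324; k=3: 36630+0+30·37·27=66600 → min 47115 | M2..M5: k=2: 0+48951+15·36·21=60291; k=3: 19980+20979+15·37·21=52614; k=4: 34965+0+15·27·21=43470 → min 43470.
Length 5: M1..M5: k=1: 0+43470+30·15·21=52920; k=2: 16200+48951+30·36·21=87831; k=3: 36630+20979+30·37·21=80919; k=4: 47115+0+30·27·21=64125 → min 52920.
Optimal parenthesization: (M1 × (((M2 × M3) × M4) × M5)) with cost 52920.

52920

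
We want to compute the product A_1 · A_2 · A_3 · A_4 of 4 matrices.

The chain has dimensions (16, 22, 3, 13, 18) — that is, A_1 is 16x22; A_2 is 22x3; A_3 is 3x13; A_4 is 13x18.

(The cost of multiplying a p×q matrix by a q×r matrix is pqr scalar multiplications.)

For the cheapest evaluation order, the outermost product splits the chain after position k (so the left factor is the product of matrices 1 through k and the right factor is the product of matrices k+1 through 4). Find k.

2

Adjacent pairs: A_1A_2 = 16·22·3 = 1056; A_2A_3 = 22·3·13 = 858; A_3A_4 = 3·13·18 = 702.
Length 3: A_1..A_3: k=1: 0+858+16·22·13=5434; k=2: 1056+0+16·3·13=1680 → min 1680 | A_2..A_4: k=2: 0+702+22·3·18=1890; k=3: 858+0+22·13·18=6006 → min 1890.
Top-level splits: k=1: (A_1..A_1)·(A_2..A_4) → 0+1890+16·22·18 = 8226; k=2: (A_1..A_2)·(A_3..A_4) → 1056+702+16·3·18 = 2622; k=3: (A_1..A_3)·(A_4..A_4) → 1680+0+16·13·18 = 5424.
Best split is after A_2, i.e. k = 2.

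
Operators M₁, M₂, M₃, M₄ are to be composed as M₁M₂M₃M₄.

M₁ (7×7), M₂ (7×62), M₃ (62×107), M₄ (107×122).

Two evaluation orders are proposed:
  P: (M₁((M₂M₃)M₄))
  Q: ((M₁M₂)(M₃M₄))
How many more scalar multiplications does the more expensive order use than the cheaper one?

721540

Order P = (M₁((M₂M₃)M₄)): (M₂M₃): 7×62 by 62×107 → 7×107, cost 7·62·107 = 46438; ((M₂M₃)M₄): 7×107 by 107×122 → 7×122, cost 7·107·122 = 91378; cumulative 137816; (M₁((M₂M₃)M₄)): 7×7 by 7×122 → 7×122, cost 7·7·122 = 5978; cumulative 143794. Total 143794.
Order Q = ((M₁M₂)(M₃M₄)): (M₁M₂): 7×7 by 7×62 → 7×62, cost 7·7·62 = 3038; (M₃M₄): 62×107 by 107×122 → 62×122, cost 62·107·122 = 809348; ((M₁M₂)(M₃M₄)): 7×62 by 62×122 → 7×122, cost 7·62·122 = 52948; cumulative 865334. Total 865334.
Difference: |143794 − 865334| = 721540.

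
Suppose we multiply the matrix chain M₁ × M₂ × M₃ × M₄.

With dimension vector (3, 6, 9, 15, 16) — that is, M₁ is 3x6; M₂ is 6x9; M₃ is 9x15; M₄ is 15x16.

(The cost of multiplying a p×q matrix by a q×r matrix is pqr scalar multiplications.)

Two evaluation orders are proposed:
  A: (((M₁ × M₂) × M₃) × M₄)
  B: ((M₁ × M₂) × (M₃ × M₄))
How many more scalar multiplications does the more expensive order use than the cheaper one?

Order A = (((M₁ × M₂) × M₃) × M₄): (M₁ × M₂): 3×6 by 6×9 → 3×9, cost 3·6·9 = 162; ((M₁ × M₂) × M₃): 3×9 by 9×15 → 3×15, cost 3·9·15 = 405; cumulative 567; (((M₁ × M₂) × M₃) × M₄): 3×15 by 15×16 → 3×16, cost 3·15·16 = 720; cumulative 1287. Total 1287.
Order B = ((M₁ × M₂) × (M₃ × M₄)): (M₁ × M₂): 3×6 by 6×9 → 3×9, cost 3·6·9 = 162; (M₃ × M₄): 9×15 by 15×16 → 9×16, cost 9·15·16 = 2160; ((M₁ × M₂) × (M₃ × M₄)): 3×9 by 9×16 → 3×16, cost 3·9·16 = 432; cumulative 2754. Total 2754.
Difference: |1287 − 2754| = 1467.

1467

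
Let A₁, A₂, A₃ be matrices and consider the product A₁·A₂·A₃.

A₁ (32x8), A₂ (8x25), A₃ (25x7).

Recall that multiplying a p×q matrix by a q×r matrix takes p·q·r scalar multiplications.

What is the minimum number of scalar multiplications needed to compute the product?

Order (A₁·(A₂·A₃)): (A₂·A₃): 8×25 by 25×7 → 8×7, cost 8·25·7 = 1400; (A₁·(A₂·A₃)): 32×8 by 8×7 → 32×7, cost 32·8·7 = 1792; cumulative 3192. Total 3192.
Order ((A₁·A₂)·A₃): (A₁·A₂): 32×8 by 8×25 → 32×25, cost 32·8·25 = 6400; ((A₁·A₂)·A₃): 32×25 by 25×7 → 32×7, cost 32·25·7 = 5600; cumulative 12000. Total 12000.
Minimum: 3192.

3192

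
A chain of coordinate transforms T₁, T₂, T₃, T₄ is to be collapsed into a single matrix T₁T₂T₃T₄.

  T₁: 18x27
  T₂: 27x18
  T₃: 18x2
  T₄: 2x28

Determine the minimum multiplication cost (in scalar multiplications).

2952

Adjacent pairs: T₁T₂ = 18·27·18 = 8748; T₂T₃ = 27·18·2 = 972; T₃T₄ = 18·2·28 = 1008.
Length 3: T₁..T₃: k=1: 0+972+18·27·2=1944; k=2: 8748+0+18·18·2=9396 → min 1944 | T₂..T₄: k=2: 0+1008+27·18·28=14616; k=3: 972+0+27·2·28=2484 → min 2484.
Length 4: T₁..T₄: k=1: 0+2484+18·27·28=16092; k=2: 8748+1008+18·18·28=18828; k=3: 1944+0+18·2·28=2952 → min 2952.
Optimal order: ((T₁(T₂T₃))T₄) with cost 2952.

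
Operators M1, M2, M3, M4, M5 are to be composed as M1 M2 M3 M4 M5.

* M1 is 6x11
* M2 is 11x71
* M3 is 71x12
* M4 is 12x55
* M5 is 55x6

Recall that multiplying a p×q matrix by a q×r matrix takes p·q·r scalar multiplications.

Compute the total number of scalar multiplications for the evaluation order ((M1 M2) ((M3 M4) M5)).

(M1 M2): 6×11 by 11×71 → 6×71, cost 6·11·71 = 4686
(M3 M4): 71×12 by 12×55 → 71×55, cost 71·12·55 = 46860
((M3 M4) M5): 71×55 by 55×6 → 71×6, cost 71·55·6 = 23430; cumulative 70290
((M1 M2) ((M3 M4) M5)): 6×71 by 71×6 → 6×6, cost 6·71·6 = 2556; cumulative 77532
Total: 77532 scalar multiplications.

77532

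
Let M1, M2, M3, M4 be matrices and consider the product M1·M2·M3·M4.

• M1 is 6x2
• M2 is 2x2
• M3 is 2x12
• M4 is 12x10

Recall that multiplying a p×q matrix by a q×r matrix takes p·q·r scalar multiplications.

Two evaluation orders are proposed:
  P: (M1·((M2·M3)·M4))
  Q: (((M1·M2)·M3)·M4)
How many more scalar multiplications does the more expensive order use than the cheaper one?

480

Order P = (M1·((M2·M3)·M4)): (M2·M3): 2×2 by 2×12 → 2×12, cost 2·2·12 = 48; ((M2·M3)·M4): 2×12 by 12×10 → 2×10, cost 2·12·10 = 240; cumulative 288; (M1·((M2·M3)·M4)): 6×2 by 2×10 → 6×10, cost 6·2·10 = 120; cumulative 408. Total 408.
Order Q = (((M1·M2)·M3)·M4): (M1·M2): 6×2 by 2×2 → 6×2, cost 6·2·2 = 24; ((M1·M2)·M3): 6×2 by 2×12 → 6×12, cost 6·2·12 = 144; cumulative 168; (((M1·M2)·M3)·M4): 6×12 by 12×10 → 6×10, cost 6·12·10 = 720; cumulative 888. Total 888.
Difference: |408 − 888| = 480.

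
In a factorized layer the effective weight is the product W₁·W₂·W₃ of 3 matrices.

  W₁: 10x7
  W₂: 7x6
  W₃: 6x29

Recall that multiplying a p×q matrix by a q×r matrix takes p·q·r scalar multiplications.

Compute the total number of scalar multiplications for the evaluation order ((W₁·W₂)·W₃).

(W₁·W₂): 10×7 by 7×6 → 10×6, cost 10·7·6 = 420
((W₁·W₂)·W₃): 10×6 by 6×29 → 10×29, cost 10·6·29 = 1740; cumulative 2160
Total: 2160 scalar multiplications.

2160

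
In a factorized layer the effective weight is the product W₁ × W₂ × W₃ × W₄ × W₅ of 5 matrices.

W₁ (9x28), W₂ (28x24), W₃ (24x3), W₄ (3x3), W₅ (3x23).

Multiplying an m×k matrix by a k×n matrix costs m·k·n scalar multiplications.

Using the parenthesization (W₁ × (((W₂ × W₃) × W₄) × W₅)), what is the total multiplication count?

(W₂ × W₃): 28×24 by 24×3 → 28×3, cost 28·24·3 = 2016
((W₂ × W₃) × W₄): 28×3 by 3×3 → 28×3, cost 28·3·3 = 252; cumulative 2268
(((W₂ × W₃) × W₄) × W₅): 28×3 by 3×23 → 28×23, cost 28·3·23 = 1932; cumulative 4200
(W₁ × (((W₂ × W₃) × W₄) × W₅)): 9×28 by 28×23 → 9×23, cost 9·28·23 = 5796; cumulative 9996
Total: 9996 scalar multiplications.

9996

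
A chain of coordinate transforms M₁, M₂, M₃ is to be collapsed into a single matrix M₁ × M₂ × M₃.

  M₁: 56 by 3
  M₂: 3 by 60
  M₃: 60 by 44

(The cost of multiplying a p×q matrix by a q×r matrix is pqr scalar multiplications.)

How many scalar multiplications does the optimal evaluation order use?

15312

Order (M₁ × (M₂ × M₃)): (M₂ × M₃): 3×60 by 60×44 → 3×44, cost 3·60·44 = 7920; (M₁ × (M₂ × M₃)): 56×3 by 3×44 → 56×44, cost 56·3·44 = 7392; cumulative 15312. Total 15312.
Order ((M₁ × M₂) × M₃): (M₁ × M₂): 56×3 by 3×60 → 56×60, cost 56·3·60 = 10080; ((M₁ × M₂) × M₃): 56×60 by 60×44 → 56×44, cost 56·60·44 = 147840; cumulative 157920. Total 157920.
Minimum: 15312.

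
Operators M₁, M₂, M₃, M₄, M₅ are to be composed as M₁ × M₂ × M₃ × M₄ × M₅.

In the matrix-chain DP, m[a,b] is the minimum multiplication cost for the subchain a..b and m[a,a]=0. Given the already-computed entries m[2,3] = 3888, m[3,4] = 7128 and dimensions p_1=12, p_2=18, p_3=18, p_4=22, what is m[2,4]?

m[2,4] = min over k∈[2,3] of m[2,k]+m[k+1,4]+p_{1}·p_k·p_{4}.
k=2: 0 + 7128 + 12·18·22 = 11880; k=3: 3888 + 0 + 12·18·22 = 8640.
Minimum: 8640 at k=3.

8640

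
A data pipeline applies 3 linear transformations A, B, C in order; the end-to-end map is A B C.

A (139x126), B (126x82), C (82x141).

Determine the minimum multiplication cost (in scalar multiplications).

Order (A (B C)): (B C): 126×82 by 82×141 → 126×141, cost 126·82·141 = 1456812; (A (B C)): 139×126 by 126×141 → 139×141, cost 139·126·141 = 2469474; cumulative 3926286. Total 3926286.
Order ((A B) C): (A B): 139×126 by 126×82 → 139×82, cost 139·126·82 = 1436148; ((A B) C): 139×82 by 82×141 → 139×141, cost 139·82·141 = 1607118; cumulative 3043266. Total 3043266.
Minimum: 3043266.

3043266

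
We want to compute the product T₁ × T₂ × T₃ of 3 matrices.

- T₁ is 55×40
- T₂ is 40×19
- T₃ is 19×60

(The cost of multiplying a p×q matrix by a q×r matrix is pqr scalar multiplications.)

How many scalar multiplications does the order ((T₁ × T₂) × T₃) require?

104500

(T₁ × T₂): 55×40 by 40×19 → 55×19, cost 55·40·19 = 41800
((T₁ × T₂) × T₃): 55×19 by 19×60 → 55×60, cost 55·19·60 = 62700; cumulative 104500
Total: 104500 scalar multiplications.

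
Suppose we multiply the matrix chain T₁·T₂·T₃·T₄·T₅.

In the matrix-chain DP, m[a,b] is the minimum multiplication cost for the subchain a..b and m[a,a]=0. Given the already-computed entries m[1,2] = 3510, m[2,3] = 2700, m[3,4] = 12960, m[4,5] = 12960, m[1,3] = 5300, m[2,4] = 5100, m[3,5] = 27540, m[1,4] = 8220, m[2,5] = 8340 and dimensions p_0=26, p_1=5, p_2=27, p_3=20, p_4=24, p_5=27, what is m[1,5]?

11850

m[1,5] = min over k∈[1,4] of m[1,k]+m[k+1,5]+p_{0}·p_k·p_{5}.
k=1: 0 + 8340 + 26·5·27 = 11850; k=2: 3510 + 27540 + 26·27·27 = 50004; k=3: 5300 + 12960 + 26·20·27 = 32300; k=4: 8220 + 0 + 26·24·27 = 25068.
Minimum: 11850 at k=1.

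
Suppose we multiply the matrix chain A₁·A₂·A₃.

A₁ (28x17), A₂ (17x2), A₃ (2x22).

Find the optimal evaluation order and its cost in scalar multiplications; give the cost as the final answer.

(A₁·(A₂·A₃)): cost 11220.
((A₁·A₂)·A₃): cost 2184.
Optimal: ((A₁·A₂)·A₃) with cost 2184.

2184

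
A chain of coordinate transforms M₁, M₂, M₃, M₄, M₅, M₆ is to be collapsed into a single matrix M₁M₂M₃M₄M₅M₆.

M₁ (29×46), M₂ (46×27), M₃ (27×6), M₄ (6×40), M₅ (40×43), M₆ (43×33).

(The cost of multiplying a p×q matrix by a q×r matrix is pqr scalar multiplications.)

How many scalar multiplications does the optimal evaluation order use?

Adjacent pairs: M₁M₂ = 29·46·27 = 36018; M₂M₃ = 46·27·6 = 7452; M₃M₄ = 27·6·40 = 6480; M₄M₅ = 6·40·43 = 10320; M₅M₆ = 40·43·33 = 56760.
Length 3: M₁..M₃: k=1: 0+7452+29·46·6=15456; k=2: 36018+0+29·27·6=40716 → min 15456 | M₂..M₄: k=2: 0+6480+46·27·40=56160; k=3: 7452+0+46·6·40=18492 → min 18492 | M₃..M₅: k=3: 0+10320+27·6·43=17286; k=4: 6480+0+27·40·43=52920 → min 17286 | M₄..M₆: k=4: 0+56760+6·40·33=64680; k=5: 10320+0+6·43·33=18834 → min 18834.
Length 4: M₁..M₄: k=1: 0+18492+29·46·40=71852; k=2: 36018+6480+29·27·40=73818; k=3: 15456+0+29·6·40=22416 → min 22416 | M₂..M₅: k=2: 0+17286+46·27·43=70692; k=3: 7452+10320+46·6·43=29640; k=4: 18492+0+46·40·43=97612 → min 29640 | M₃..M₆: k=3: 0+18834+27·6·33=24180; k=4: 6480+56760+27·40·33=98880; k=5: 17286+0+27·43·33=55599 → min 24180.
Length 5: M₁..M₅: k=1: 0+29640+29·46·43=87002; k=2: 36018+17286+29·27·43=86973; k=3: 15456+10320+29·6·43=33258; k=4: 22416+0+29·40·43=72296 → min 33258 | M₂..M₆: k=2: 0+24180+46·27·33=65166; k=3: 7452+18834+46·6·33=35394; k=4: 18492+56760+46·40·33=135972; k=5: 29640+0+46·43·33=94914 → min 35394.
Length 6: M₁..M₆: k=1: 0+35394+29·46·33=79416; k=2: 36018+24180+29·27·33=86037; k=3: 15456+18834+29·6·33=40032; k=4: 22416+56760+29·40·33=117456; k=5: 33258+0+29·43·33=74409 → min 40032.
Optimal order: ((M₁(M₂M₃))((M₄M₅)M₆)) with cost 40032.

40032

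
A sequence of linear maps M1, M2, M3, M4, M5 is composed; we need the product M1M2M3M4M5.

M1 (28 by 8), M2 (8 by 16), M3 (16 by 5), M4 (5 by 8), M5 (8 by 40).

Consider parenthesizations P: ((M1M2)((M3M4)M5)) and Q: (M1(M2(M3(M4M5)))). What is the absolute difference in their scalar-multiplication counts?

8384

Order P = ((M1M2)((M3M4)M5)): (M1M2): 28×8 by 8×16 → 28×16, cost 28·8·16 = 3584; (M3M4): 16×5 by 5×8 → 16×8, cost 16·5·8 = 640; ((M3M4)M5): 16×8 by 8×40 → 16×40, cost 16·8·40 = 5120; cumulative 5760; ((M1M2)((M3M4)M5)): 28×16 by 16×40 → 28×40, cost 28·16·40 = 17920; cumulative 27264. Total 27264.
Order Q = (M1(M2(M3(M4M5)))): (M4M5): 5×8 by 8×40 → 5×40, cost 5·8·40 = 1600; (M3(M4M5)): 16×5 by 5×40 → 16×40, cost 16·5·40 = 3200; cumulative 4800; (M2(M3(M4M5))): 8×16 by 16×40 → 8×40, cost 8·16·40 = 5120; cumulative 9920; (M1(M2(M3(M4M5)))): 28×8 by 8×40 → 28×40, cost 28·8·40 = 8960; cumulative 18880. Total 18880.
Difference: |27264 − 18880| = 8384.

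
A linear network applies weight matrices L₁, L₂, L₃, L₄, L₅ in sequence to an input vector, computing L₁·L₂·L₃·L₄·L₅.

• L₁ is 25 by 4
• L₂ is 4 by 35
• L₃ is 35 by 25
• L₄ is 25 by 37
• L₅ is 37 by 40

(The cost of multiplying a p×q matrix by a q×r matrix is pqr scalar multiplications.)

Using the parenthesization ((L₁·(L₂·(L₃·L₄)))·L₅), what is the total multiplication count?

(L₃·L₄): 35×25 by 25×37 → 35×37, cost 35·25·37 = 32375
(L₂·(L₃·L₄)): 4×35 by 35×37 → 4×37, cost 4·35·37 = 5180; cumulative 37555
(L₁·(L₂·(L₃·L₄))): 25×4 by 4×37 → 25×37, cost 25·4·37 = 3700; cumulative 41255
((L₁·(L₂·(L₃·L₄)))·L₅): 25×37 by 37×40 → 25×40, cost 25·37·40 = 37000; cumulative 78255
Total: 78255 scalar multiplications.

78255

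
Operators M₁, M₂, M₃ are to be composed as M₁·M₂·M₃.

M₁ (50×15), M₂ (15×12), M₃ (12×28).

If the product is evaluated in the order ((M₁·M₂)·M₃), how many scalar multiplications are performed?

25800

(M₁·M₂): 50×15 by 15×12 → 50×12, cost 50·15·12 = 9000
((M₁·M₂)·M₃): 50×12 by 12×28 → 50×28, cost 50·12·28 = 16800; cumulative 25800
Total: 25800 scalar multiplications.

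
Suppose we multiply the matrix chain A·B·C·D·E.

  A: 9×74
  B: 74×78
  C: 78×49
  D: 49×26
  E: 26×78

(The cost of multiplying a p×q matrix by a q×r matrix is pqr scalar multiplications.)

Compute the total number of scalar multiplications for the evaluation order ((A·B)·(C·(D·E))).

504192

(A·B): 9×74 by 74×78 → 9×78, cost 9·74·78 = 51948
(D·E): 49×26 by 26×78 → 49×78, cost 49·26·78 = 99372
(C·(D·E)): 78×49 by 49×78 → 78×78, cost 78·49·78 = 298116; cumulative 397488
((A·B)·(C·(D·E))): 9×78 by 78×78 → 9×78, cost 9·78·78 = 54756; cumulative 504192
Total: 504192 scalar multiplications.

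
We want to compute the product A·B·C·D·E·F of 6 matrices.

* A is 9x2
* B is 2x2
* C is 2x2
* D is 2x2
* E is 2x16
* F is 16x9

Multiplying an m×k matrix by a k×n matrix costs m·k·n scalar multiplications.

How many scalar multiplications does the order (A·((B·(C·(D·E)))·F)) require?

642

(D·E): 2×2 by 2×16 → 2×16, cost 2·2·16 = 64
(C·(D·E)): 2×2 by 2×16 → 2×16, cost 2·2·16 = 64; cumulative 128
(B·(C·(D·E))): 2×2 by 2×16 → 2×16, cost 2·2·16 = 64; cumulative 192
((B·(C·(D·E)))·F): 2×16 by 16×9 → 2×9, cost 2·16·9 = 288; cumulative 480
(A·((B·(C·(D·E)))·F)): 9×2 by 2×9 → 9×9, cost 9·2·9 = 162; cumulative 642
Total: 642 scalar multiplications.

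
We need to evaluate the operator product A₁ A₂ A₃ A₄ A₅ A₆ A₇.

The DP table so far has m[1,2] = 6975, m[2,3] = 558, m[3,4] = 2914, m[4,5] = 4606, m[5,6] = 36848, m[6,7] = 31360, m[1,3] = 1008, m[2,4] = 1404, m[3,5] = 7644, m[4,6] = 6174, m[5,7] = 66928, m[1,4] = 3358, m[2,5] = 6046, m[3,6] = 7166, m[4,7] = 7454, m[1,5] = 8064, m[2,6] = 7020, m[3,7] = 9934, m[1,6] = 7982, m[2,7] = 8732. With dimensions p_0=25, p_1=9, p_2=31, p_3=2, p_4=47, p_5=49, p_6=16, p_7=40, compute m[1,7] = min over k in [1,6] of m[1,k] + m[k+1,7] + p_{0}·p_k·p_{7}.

m[1,7] = min over k∈[1,6] of m[1,k]+m[k+1,7]+p_{0}·p_k·p_{7}.
k=1: 0 + 8732 + 25·9·40 = 17732; k=2: 6975 + 9934 + 25·31·40 = 47909; k=3: 1008 + 7454 + 25·2·40 = 10462; k=4: 3358 + 66928 + 25·47·40 = 117286; k=5: 8064 + 31360 + 25·49·40 = 88424; k=6: 7982 + 0 + 25·16·40 = 23982.
Minimum: 10462 at k=3.

10462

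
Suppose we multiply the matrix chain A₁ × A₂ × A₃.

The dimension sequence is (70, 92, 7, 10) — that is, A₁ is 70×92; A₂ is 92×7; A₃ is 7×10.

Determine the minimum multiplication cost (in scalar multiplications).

Order (A₁ × (A₂ × A₃)): (A₂ × A₃): 92×7 by 7×10 → 92×10, cost 92·7·10 = 6440; (A₁ × (A₂ × A₃)): 70×92 by 92×10 → 70×10, cost 70·92·10 = 64400; cumulative 70840. Total 70840.
Order ((A₁ × A₂) × A₃): (A₁ × A₂): 70×92 by 92×7 → 70×7, cost 70·92·7 = 45080; ((A₁ × A₂) × A₃): 70×7 by 7×10 → 70×10, cost 70·7·10 = 4900; cumulative 49980. Total 49980.
Minimum: 49980.

49980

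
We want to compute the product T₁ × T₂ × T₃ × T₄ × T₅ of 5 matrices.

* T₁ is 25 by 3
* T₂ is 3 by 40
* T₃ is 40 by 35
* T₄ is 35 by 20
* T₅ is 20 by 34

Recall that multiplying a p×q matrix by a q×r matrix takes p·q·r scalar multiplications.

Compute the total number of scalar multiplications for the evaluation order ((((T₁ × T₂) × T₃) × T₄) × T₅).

72500

(T₁ × T₂): 25×3 by 3×40 → 25×40, cost 25·3·40 = 3000
((T₁ × T₂) × T₃): 25×40 by 40×35 → 25×35, cost 25·40·35 = 35000; cumulative 38000
(((T₁ × T₂) × T₃) × T₄): 25×35 by 35×20 → 25×20, cost 25·35·20 = 17500; cumulative 55500
((((T₁ × T₂) × T₃) × T₄) × T₅): 25×20 by 20×34 → 25×34, cost 25·20·34 = 17000; cumulative 72500
Total: 72500 scalar multiplications.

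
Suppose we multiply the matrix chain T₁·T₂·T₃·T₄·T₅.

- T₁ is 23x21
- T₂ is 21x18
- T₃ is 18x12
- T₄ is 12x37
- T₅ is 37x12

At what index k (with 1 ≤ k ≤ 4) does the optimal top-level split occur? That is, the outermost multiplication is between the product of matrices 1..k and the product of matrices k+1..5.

1

Adjacent pairs: T₁T₂ = 23·21·18 = 8694; T₂T₃ = 21·18·12 = 4536; T₃T₄ = 18·12·37 = 7992; T₄T₅ = 12·37·12 = 5328.
Length 3: T₁..T₃: k=1: 0+4536+23·21·12=10332; k=2: 8694+0+23·18·12=13662 → min 10332 | T₂..T₄: k=2: 0+7992+21·18·37=21978; k=3: 4536+0+21·12·37=13860 → min 13860 | T₃..T₅: k=3: 0+5328+18·12·12=7920; k=4: 7992+0+18·37·12=15984 → min 7920.
Length 4: T₁..T₄: k=1: 0+13860+23·21·37=31731; k=2: 8694+7992+23·18·37=32004; k=3: 10332+0+23·12·37=20544 → min 20544 | T₂..T₅: k=2: 0+7920+21·18·12=12456; k=3: 4536+5328+21·12·12=12888; k=4: 13860+0+21·37·12=23184 → min 12456.
Top-level splits: k=1: (T₁..T₁)·(T₂..T₅) → 0+12456+23·21·12 = 18252; k=2: (T₁..T₂)·(T₃..T₅) → 8694+7920+23·18·12 = 21582; k=3: (T₁..T₃)·(T₄..T₅) → 10332+5328+23·12·12 = 18972; k=4: (T₁..T₄)·(T₅..T₅) → 20544+0+23·37·12 = 30756.
Best split is after T₁, i.e. k = 1.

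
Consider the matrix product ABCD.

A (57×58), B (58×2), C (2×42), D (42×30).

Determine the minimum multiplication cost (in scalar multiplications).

Adjacent pairs: AB = 57·58·2 = 6612; BC = 58·2·42 = 4872; CD = 2·42·30 = 2520.
Length 3: A..C: k=1: 0+4872+57·58·42=143724; k=2: 6612+0+57·2·42=11400 → min 11400 | B..D: k=2: 0+2520+58·2·30=6000; k=3: 4872+0+58·42·30=77952 → min 6000.
Length 4: A..D: k=1: 0+6000+57·58·30=105180; k=2: 6612+2520+57·2·30=12552; k=3: 11400+0+57·42·30=83220 → min 12552.
Optimal order: ((AB)(CD)) with cost 12552.

12552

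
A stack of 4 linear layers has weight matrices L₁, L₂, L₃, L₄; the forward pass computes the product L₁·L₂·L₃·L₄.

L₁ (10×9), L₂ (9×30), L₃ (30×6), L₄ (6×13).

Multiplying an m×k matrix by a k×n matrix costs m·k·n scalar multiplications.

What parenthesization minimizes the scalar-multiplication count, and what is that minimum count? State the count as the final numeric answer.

2940

Adjacent pairs: L₁L₂ = 10·9·30 = 2700; L₂L₃ = 9·30·6 = 1620; L₃L₄ = 30·6·13 = 2340.
Length 3: L₁..L₃: k=1: 0+1620+10·9·6=2160; k=2: 2700+0+10·30·6=4500 → min 2160 | L₂..L₄: k=2: 0+2340+9·30·13=5850; k=3: 1620+0+9·6·13=2322 → min 2322.
Length 4: L₁..L₄: k=1: 0+2322+10·9·13=3492; k=2: 2700+2340+10·30·13=8940; k=3: 2160+0+10·6·13=2940 → min 2940.
Optimal parenthesization: ((L₁·(L₂·L₃))·L₄) with cost 2940.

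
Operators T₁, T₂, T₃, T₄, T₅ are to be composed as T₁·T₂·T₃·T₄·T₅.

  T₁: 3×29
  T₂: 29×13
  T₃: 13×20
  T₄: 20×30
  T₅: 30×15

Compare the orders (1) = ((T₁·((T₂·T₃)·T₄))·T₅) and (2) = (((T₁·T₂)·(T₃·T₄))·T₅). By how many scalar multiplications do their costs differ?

Order (1) = ((T₁·((T₂·T₃)·T₄))·T₅): (T₂·T₃): 29×13 by 13×20 → 29×20, cost 29·13·20 = 7540; ((T₂·T₃)·T₄): 29×20 by 20×30 → 29×30, cost 29·20·30 = 17400; cumulative 24940; (T₁·((T₂·T₃)·T₄)): 3×29 by 29×30 → 3×30, cost 3·29·30 = 2610; cumulative 27550; ((T₁·((T₂·T₃)·T₄))·T₅): 3×30 by 30×15 → 3×15, cost 3·30·15 = 1350; cumulative 28900. Total 28900.
Order (2) = (((T₁·T₂)·(T₃·T₄))·T₅): (T₁·T₂): 3×29 by 29×13 → 3×13, cost 3·29·13 = 1131; (T₃·T₄): 13×20 by 20×30 → 13×30, cost 13·20·30 = 7800; ((T₁·T₂)·(T₃·T₄)): 3×13 by 13×30 → 3×30, cost 3·13·30 = 1170; cumulative 10101; (((T₁·T₂)·(T₃·T₄))·T₅): 3×30 by 30×15 → 3×15, cost 3·30·15 = 1350; cumulative 11451. Total 11451.
Difference: |28900 − 11451| = 17449.

17449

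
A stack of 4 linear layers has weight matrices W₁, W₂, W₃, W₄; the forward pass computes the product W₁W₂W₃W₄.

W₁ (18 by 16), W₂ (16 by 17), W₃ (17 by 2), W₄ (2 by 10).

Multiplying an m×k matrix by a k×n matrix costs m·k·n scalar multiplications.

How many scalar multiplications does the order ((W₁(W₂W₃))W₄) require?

(W₂W₃): 16×17 by 17×2 → 16×2, cost 16·17·2 = 544
(W₁(W₂W₃)): 18×16 by 16×2 → 18×2, cost 18·16·2 = 576; cumulative 1120
((W₁(W₂W₃))W₄): 18×2 by 2×10 → 18×10, cost 18·2·10 = 360; cumulative 1480
Total: 1480 scalar multiplications.

1480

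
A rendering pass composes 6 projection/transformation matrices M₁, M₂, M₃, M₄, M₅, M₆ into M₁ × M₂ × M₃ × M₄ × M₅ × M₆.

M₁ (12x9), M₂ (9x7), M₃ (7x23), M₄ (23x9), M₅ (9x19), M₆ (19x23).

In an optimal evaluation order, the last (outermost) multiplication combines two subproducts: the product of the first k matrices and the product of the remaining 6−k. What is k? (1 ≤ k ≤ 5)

2

Adjacent pairs: M₁M₂ = 12·9·7 = 756; M₂M₃ = 9·7·23 = 1449; M₃M₄ = 7·23·9 = 1449; M₄M₅ = 23·9·19 = 3933; M₅M₆ = 9·19·23 = 3933.
Length 3: M₁..M₃: k=1: 0+1449+12·9·23=3933; k=2: 756+0+12·7·23=2688 → min 2688 | M₂..M₄: k=2: 0+1449+9·7·9=2016; k=3: 1449+0+9·23·9=3312 → min 2016 | M₃..M₅: k=3: 0+3933+7·23·19=6992; k=4: 1449+0+7·9·19=2646 → min 2646 | M₄..M₆: k=4: 0+3933+23·9·23=8694; k=5: 3933+0+23·19·23=13984 → min 8694.
Length 4: M₁..M₄: k=1: 0+2016+12·9·9=2988; k=2: 756+1449+12·7·9=2961; k=3: 2688+0+12·23·9=5172 → min 2961 | M₂..M₅: k=2: 0+2646+9·7·19=3843; k=3: 1449+3933+9·23·19=9315; k=4: 2016+0+9·9·19=3555 → min 3555 | M₃..M₆: k=3: 0+8694+7·23·23=12397; k=4: 1449+3933+7·9·23=6831; k=5: 2646+0+7·19·23=5705 → min 5705.
Length 5: M₁..M₅: k=1: 0+3555+12·9·19=5607; k=2: 756+2646+12·7·19=4998; k=3: 2688+3933+12·23·19=11865; k=4: 2961+0+12·9·19=5013 → min 4998 | M₂..M₆: k=2: 0+5705+9·7·23=7154; k=3: 1449+8694+9·23·23=14904; k=4: 2016+3933+9·9·23=7812; k=5: 3555+0+9·19·23=7488 → min 7154.
Top-level splits: k=1: (M₁..M₁)·(M₂..M₆) → 0+7154+12·9·23 = 9638; k=2: (M₁..M₂)·(M₃..M₆) → 756+5705+12·7·23 = 8393; k=3: (M₁..M₃)·(M₄..M₆) → 2688+8694+12·23·23 = 17730; k=4: (M₁..M₄)·(M₅..M₆) → 2961+3933+12·9·23 = 9378; k=5: (M₁..M₅)·(M₆..M₆) → 4998+0+12·19·23 = 10242.
Best split is after M₂, i.e. k = 2.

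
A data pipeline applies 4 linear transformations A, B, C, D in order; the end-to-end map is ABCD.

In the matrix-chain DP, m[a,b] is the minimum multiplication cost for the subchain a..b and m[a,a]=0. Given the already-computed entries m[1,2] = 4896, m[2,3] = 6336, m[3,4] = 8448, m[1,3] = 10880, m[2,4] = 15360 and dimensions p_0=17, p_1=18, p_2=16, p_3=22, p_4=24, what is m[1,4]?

19856

m[1,4] = min over k∈[1,3] of m[1,k]+m[k+1,4]+p_{0}·p_k·p_{4}.
k=1: 0 + 15360 + 17·18·24 = 22704; k=2: 4896 + 8448 + 17·16·24 = 19872; k=3: 10880 + 0 + 17·22·24 = 19856.
Minimum: 19856 at k=3.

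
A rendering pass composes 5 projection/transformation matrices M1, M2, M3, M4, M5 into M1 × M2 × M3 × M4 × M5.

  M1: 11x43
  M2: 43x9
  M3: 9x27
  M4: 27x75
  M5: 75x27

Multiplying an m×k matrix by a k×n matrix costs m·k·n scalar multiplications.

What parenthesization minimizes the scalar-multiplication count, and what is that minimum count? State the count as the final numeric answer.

Adjacent pairs: M1M2 = 11·43·9 = 4257; M2M3 = 43·9·27 = 10449; M3M4 = 9·27·75 = 18225; M4M5 = 27·75·27 = 54675.
Length 3: M1..M3: k=1: 0+10449+11·43·27=23220; k=2: 4257+0+11·9·27=6930 → min 6930 | M2..M4: k=2: 0+18225+43·9·75=47250; k=3: 10449+0+43·27·75=97524 → min 47250 | M3..M5: k=3: 0+54675+9·27·27=61236; k=4: 18225+0+9·75·27=36450 → min 36450.
Length 4: M1..M4: k=1: 0+47250+11·43·75=82725; k=2: 4257+18225+11·9·75=29907; k=3: 6930+0+11·27·75=29205 → min 29205 | M2..M5: k=2: 0+36450+43·9·27=46899; k=3: 10449+54675+43·27·27=96471; k=4: 47250+0+43·75·27=134325 → min 46899.
Length 5: M1..M5: k=1: 0+46899+11·43·27=59670; k=2: 4257+36450+11·9·27=43380; k=3: 6930+54675+11·27·27=69624; k=4: 29205+0+11·75·27=51480 → min 43380.
Optimal parenthesization: ((M1 × M2) × ((M3 × M4) × M5)) with cost 43380.

43380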